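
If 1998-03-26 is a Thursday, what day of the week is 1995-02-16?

Thursday

Count forward from the earlier date (February 16, 1995) to the later (March 26, 1998):
Day-of-year of February 16, 1995: 47.
Day-of-year of March 26, 1998: 85.
1995 has 365 days, so 365 − 47 = 318 days remain in 1995.
Full years: 1996: 366; 1997: 365. Sum = 731.
Total: 318 + 731 + 85 = 1134 days.
1134 is a multiple of 7, so 1995-02-16 falls on the same weekday: Thursday.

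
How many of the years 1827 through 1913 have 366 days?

21

Years divisible by 4: 1828, 1832, …, 1912 — 22 in all.
Of these, 1900 is divisible by 100 but not 400, so not leap.
Leap years: 22 − 1 = 21.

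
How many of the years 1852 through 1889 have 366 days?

10

Years divisible by 4 in [1852, 1889]: 1852, 1856, 1860, 1864, 1868, 1872, 1876, 1880, 1884, 1888.
No century exceptions apply. Count: 10.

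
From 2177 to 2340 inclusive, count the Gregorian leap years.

39

Years divisible by 4: 2180, 2184, …, 2340 — 41 in all.
Of these, 2200, 2300 are divisible by 100 but not 400, so not leap.
Leap years: 41 − 2 = 39.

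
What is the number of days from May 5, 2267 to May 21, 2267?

Within May 2267: 21 − 5 = 16 days.

16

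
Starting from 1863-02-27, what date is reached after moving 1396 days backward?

1859-05-03

Count 1396 days before February 27, 1863:
Day-of-year of May 3, 1859: 123.
Day-of-year of February 27, 1863: 58.
1859 has 365 days, so 365 − 123 = 242 days remain in 1859.
Full years: 1860: 366; 1861: 365; 1862: 365. Sum = 1096.
Total: 242 + 1096 + 58 = 1396 days.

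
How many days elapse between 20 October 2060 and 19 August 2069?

From October 20, 2060 to October 20, 2068: 8 years, of which 2 contain a Feb 29 — 6×365 + 2×366 = 2922 days.
October 2068: 31 − 20 = 11 days remain.
Then 9 full months totalling 273 days.
August 1–19, 2069: 19 days.
Residual: 303 days.
Total: 3225 days.

3225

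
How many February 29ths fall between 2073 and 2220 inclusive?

Years divisible by 4: 2076, 2080, …, 2220 — 37 in all.
Of these, 2100, 2200 are divisible by 100 but not 400, so not leap.
Leap years: 37 − 2 = 35.

35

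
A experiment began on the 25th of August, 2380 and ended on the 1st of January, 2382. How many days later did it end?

494

Day-of-year of August 25, 2380: 238.
Day-of-year of January 1, 2382: 1.
2380 has 366 days, so 366 − 238 = 128 days remain in 2380.
Full years: 2381: 365. Sum = 365.
Total: 128 + 365 + 1 = 494 days.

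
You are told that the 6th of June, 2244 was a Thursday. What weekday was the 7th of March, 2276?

Day-of-year of June 6, 2244: 158.
Day-of-year of March 7, 2276: 67.
2244 has 366 days, so 366 − 158 = 208 days remain in 2244.
Full years 2245–2275: 24 common + 7 leap = 24×365 + 7×366 = 11322 days.
Total: 208 + 11322 + 67 = 11597 days.
11597 mod 7 = 5, so 5 days after Thursday is Tuesday.

Tuesday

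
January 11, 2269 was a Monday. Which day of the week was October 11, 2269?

Monday

January 2269: 31 − 11 = 20 days remain.
Then February 2269 (28), March (31), April (30), May (31), June (30), July (31), August (31), September (30): 28 + 31 + 30 + 31 + 30 + 31 + 31 + 30 = 242 days.
October 1–11, 2269: 11 days.
Total: 20 + 242 + 11 = 273 days.
273 is a multiple of 7, so October 11, 2269 falls on the same weekday: Monday.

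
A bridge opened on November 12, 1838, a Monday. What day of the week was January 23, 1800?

Thursday

Count forward from the earlier date (January 23, 1800) to the later (November 12, 1838):
From January 23, 1800 to January 23, 1838: 38 years, of which 9 contain a Feb 29 — 29×365 + 9×366 = 13879 days.
(1800 is not a leap year (divisible by 100 but not 400).)
January 1838: 31 − 23 = 8 days remain.
Then 9 full months totalling 273 days.
November 1–12, 1838: 12 days.
Residual: 293 days.
Total: 14172 days.
14172 mod 7 = 4, so 4 days before Monday is Thursday.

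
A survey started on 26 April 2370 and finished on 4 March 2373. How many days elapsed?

1043

Day-of-year of April 26, 2370: 116.
Day-of-year of March 4, 2373: 63.
2370 has 365 days, so 365 − 116 = 249 days remain in 2370.
Full years: 2371: 365; 2372: 366. Sum = 731.
Total: 249 + 731 + 63 = 1043 days.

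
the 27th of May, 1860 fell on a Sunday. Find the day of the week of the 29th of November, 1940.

Day-of-year of May 27, 1860: 148.
Day-of-year of November 29, 1940: 334.
1860 has 366 days, so 366 − 148 = 218 days remain in 1860.
Full years 1861–1939: 61 common + 18 leap = 61×365 + 18×366 = 28853 days.
Total: 218 + 28853 + 334 = 29405 days.
29405 mod 7 = 5, so 5 days after Sunday is Friday.

Friday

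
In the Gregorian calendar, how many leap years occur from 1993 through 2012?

Years divisible by 4 in [1993, 2012]: 1996, 2000, 2004, 2008, 2012.
2000 is divisible by 400, so still leap.
No century exceptions apply. Count: 5.

5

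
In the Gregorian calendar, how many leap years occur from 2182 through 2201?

4

Years divisible by 4 in [2182, 2201]: 2184, 2188, 2192, 2196, 2200.
Of these, 2200 is divisible by 100 but not 400, so not leap.
Leap years: 5 − 1 = 4.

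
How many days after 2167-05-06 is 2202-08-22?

From May 6, 2167 to May 6, 2202: 35 years, of which 8 contain a Feb 29 — 27×365 + 8×366 = 12783 days.
(2200 is not a leap year (divisible by 100 but not 400).)
May 2202: 31 − 6 = 25 days remain.
Then June (30), July (31): 30 + 31 = 61 days.
August 1–22, 2202: 22 days.
Residual: 108 days.
Total: 12891 days.

12891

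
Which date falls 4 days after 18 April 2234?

22 April 2234

Count 4 days after April 18, 2234:
Within April 2234: 22 − 18 = 4 days.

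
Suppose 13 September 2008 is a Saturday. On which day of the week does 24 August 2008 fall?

Count forward from the earlier date (August 24, 2008) to the later (September 13, 2008):
August 2008: 31 − 24 = 7 days remain.
September 1–13, 2008: 13 days.
Total: 7 + 13 = 20 days.
20 mod 7 = 6, so 6 days before Saturday is Sunday.

Sunday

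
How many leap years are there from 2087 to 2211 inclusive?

29

Years divisible by 4: 2088, 2092, …, 2208 — 31 in all.
Of these, 2100, 2200 are divisible by 100 but not 400, so not leap.
Leap years: 31 − 2 = 29.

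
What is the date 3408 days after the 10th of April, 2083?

the 8th of August, 2092

Count 3408 days after April 10, 2083:
From April 10, 2083 to April 10, 2092: 9 years, of which 3 contain a Feb 29 — 6×365 + 3×366 = 3288 days.
April 2092: 30 − 10 = 20 days remain.
Then May (31), June (30), July (31): 31 + 30 + 31 = 92 days.
August 1–8, 2092: 8 days.
Residual: 120 days.
Total: 3408 days.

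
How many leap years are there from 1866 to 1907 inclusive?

Years divisible by 4 in [1866, 1907]: 1868, 1872, 1876, 1880, 1884, 1888, 1892, 1896, 1900, 1904.
Of these, 1900 is divisible by 100 but not 400, so not leap.
Leap years: 10 − 1 = 9.

9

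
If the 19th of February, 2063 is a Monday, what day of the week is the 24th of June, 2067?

Day-of-year of February 19, 2063: 50.
Day-of-year of June 24, 2067: 175.
2063 has 365 days, so 365 − 50 = 315 days remain in 2063.
Full years: 2064: 366; 2065: 365; 2066: 365. Sum = 1096.
Total: 315 + 1096 + 175 = 1586 days.
1586 mod 7 = 4, so 4 days after Monday is Friday.

Friday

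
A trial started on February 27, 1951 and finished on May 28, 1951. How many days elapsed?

February 1951: 28 − 27 = 1 day remains (1951 is not a leap year, so February has 28 days).
Then March (31), April (30): 31 + 30 = 61 days.
May 1–28, 1951: 28 days.
Total: 1 + 61 + 28 = 90 days.

90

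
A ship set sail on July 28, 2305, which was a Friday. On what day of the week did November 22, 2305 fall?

July 2305: 31 − 28 = 3 days remain.
Then August (31), September (30), October (31): 31 + 30 + 31 = 92 days.
November 1–22, 2305: 22 days.
Total: 3 + 92 + 22 = 117 days.
117 mod 7 = 5, so 5 days after Friday is Wednesday.

Wednesday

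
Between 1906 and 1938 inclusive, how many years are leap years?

Years divisible by 4 in [1906, 1938]: 1908, 1912, 1916, 1920, 1924, 1928, 1932, 1936.
No century exceptions apply. Count: 8.

8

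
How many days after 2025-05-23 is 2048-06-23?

Day-of-year of May 23, 2025: 143.
Day-of-year of June 23, 2048: 175.
2025 has 365 days, so 365 − 143 = 222 days remain in 2025.
Full years 2026–2047: 17 common + 5 leap = 17×365 + 5×366 = 8035 days.
Total: 222 + 8035 + 175 = 8432 days.

8432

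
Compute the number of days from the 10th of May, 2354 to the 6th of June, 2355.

May 10, 2354 → May 10, 2355: 365 days.
May 2355: 31 − 10 = 21 days remain.
June 1–6, 2355: 6 days.
Residual: 27 days.
Total: 392 days.

392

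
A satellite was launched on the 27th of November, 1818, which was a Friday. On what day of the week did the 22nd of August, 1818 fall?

Count forward from the earlier date (August 22, 1818) to the later (November 27, 1818):
August 1818: 31 − 22 = 9 days remain.
Then September (30), October (31): 30 + 31 = 61 days.
November 1–27, 1818: 27 days.
Total: 9 + 61 + 27 = 97 days.
97 mod 7 = 6, so 6 days before Friday is Saturday.

Saturday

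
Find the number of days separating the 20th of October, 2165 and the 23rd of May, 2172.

Day-of-year of October 20, 2165: 293.
Day-of-year of May 23, 2172: 144.
2165 has 365 days, so 365 − 293 = 72 days remain in 2165.
Full years: 2166: 365; 2167: 365; 2168: 366; 2169: 365; 2170: 365; 2171: 365. Sum = 2191.
Total: 72 + 2191 + 144 = 2407 days.

2407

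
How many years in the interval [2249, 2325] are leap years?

Years divisible by 4: 2252, 2256, …, 2324 — 19 in all.
Of these, 2300 is divisible by 100 but not 400, so not leap.
Leap years: 19 − 1 = 18.

18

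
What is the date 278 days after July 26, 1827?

April 29, 1828

Count 278 days after July 26, 1827:
July 1827: 31 − 26 = 5 days remain.
Then August (31), September (30), October (31), November (30), December (31), January (31), February 1828 (29), March (31): 31 + 30 + 31 + 30 + 31 + 31 + 29 + 31 = 244 days.
April 1–29, 1828: 29 days.
Total: 5 + 244 + 29 = 278 days.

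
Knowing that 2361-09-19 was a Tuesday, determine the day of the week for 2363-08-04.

September 19, 2361 → September 19, 2362: 365 days.
September 2362: 30 − 19 = 11 days remain.
Then 10 full months totalling 304 days.
August 1–4, 2363: 4 days.
Residual: 319 days.
Total: 684 days.
684 mod 7 = 5, so 5 days after Tuesday is Sunday.

Sunday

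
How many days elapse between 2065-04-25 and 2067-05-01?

736

April 25, 2065 → April 25, 2066: 365 days.
April 25, 2066 → April 25, 2067: 365 days.
April 2067: 30 − 25 = 5 days remain.
May 1, 2067: 1 day.
Residual: 6 days.
Total: 736 days.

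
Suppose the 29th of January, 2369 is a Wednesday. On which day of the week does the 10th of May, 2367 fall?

Wednesday

Count forward from the earlier date (May 10, 2367) to the later (January 29, 2369):
Day-of-year of May 10, 2367: 130.
Day-of-year of January 29, 2369: 29.
2367 has 365 days, so 365 − 130 = 235 days remain in 2367.
Full years: 2368: 366. Sum = 366.
Total: 235 + 366 + 29 = 630 days.
630 is a multiple of 7, so the 10th of May, 2367 falls on the same weekday: Wednesday.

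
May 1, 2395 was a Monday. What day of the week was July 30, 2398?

Thursday

Day-of-year of May 1, 2395: 121.
Day-of-year of July 30, 2398: 211.
2395 has 365 days, so 365 − 121 = 244 days remain in 2395.
Full years: 2396: 366; 2397: 365. Sum = 731.
Total: 244 + 731 + 211 = 1186 days.
1186 mod 7 = 3, so 3 days after Monday is Thursday.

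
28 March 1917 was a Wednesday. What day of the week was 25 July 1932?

Monday

From March 28, 1917 to March 28, 1932: 15 years, of which 4 contain a Feb 29 — 11×365 + 4×366 = 5479 days.
March 1932: 31 − 28 = 3 days remain.
Then April (30), May (31), June (30): 30 + 31 + 30 = 91 days.
July 1–25, 1932: 25 days.
Residual: 119 days.
Total: 5598 days.
5598 mod 7 = 5, so 5 days after Wednesday is Monday.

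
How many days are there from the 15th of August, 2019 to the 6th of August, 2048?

10584

Day-of-year of August 15, 2019: 227.
Day-of-year of August 6, 2048: 219.
2019 has 365 days, so 365 − 227 = 138 days remain in 2019.
Full years 2020–2047: 21 common + 7 leap = 21×365 + 7×366 = 10227 days.
Total: 138 + 10227 + 219 = 10584 days.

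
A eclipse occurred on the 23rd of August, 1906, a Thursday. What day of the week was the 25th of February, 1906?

Sunday

Count forward from the earlier date (February 25, 1906) to the later (August 23, 1906):
February 1906: 28 − 25 = 3 days remain (1906 is not a leap year, so February has 28 days).
Then March (31), April (30), May (31), June (30), July (31): 31 + 30 + 31 + 30 + 31 = 153 days.
August 1–23, 1906: 23 days.
Total: 3 + 153 + 23 = 179 days.
179 mod 7 = 4, so 4 days before Thursday is Sunday.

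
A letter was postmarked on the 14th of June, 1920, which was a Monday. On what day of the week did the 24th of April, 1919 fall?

Count forward from the earlier date (April 24, 1919) to the later (June 14, 1920):
April 1919: 30 − 24 = 6 days remain.
Then 13 full months totalling 397 days.
June 1–14, 1920: 14 days.
Total: 6 + 397 + 14 = 417 days.
417 mod 7 = 4, so 4 days before Monday is Thursday.

Thursday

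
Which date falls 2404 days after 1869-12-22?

1876-07-22

Count 2404 days after December 22, 1869:
December 22, 1869 → December 22, 1870: 365 days.
December 22, 1870 → December 22, 1871: 365 days.
December 22, 1871 → December 22, 1872: 366 days (1872 is a leap year).
December 22, 1872 → December 22, 1873: 365 days.
December 22, 1873 → December 22, 1874: 365 days.
December 22, 1874 → December 22, 1875: 365 days.
December 1875: 31 − 22 = 9 days remain.
Then January (31), February 1876 (29), March (31), April (30), May (31), June (30): 31 + 29 + 31 + 30 + 31 + 30 = 182 days.
July 1–22, 1876: 22 days.
Residual: 213 days.
Total: 2404 days.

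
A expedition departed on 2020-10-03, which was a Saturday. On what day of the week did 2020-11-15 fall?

October 2020: 31 − 3 = 28 days remain.
November 1–15, 2020: 15 days.
Total: 28 + 15 = 43 days.
43 mod 7 = 1, so 1 day after Saturday is Sunday.

Sunday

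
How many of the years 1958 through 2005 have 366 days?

12

Years divisible by 4 in [1958, 2005]: 1960, 1964, 1968, 1972, 1976, 1980, 1984, 1988, 1992, 1996, 2000, 2004.
2000 is divisible by 400, so still leap.
No century exceptions apply. Count: 12.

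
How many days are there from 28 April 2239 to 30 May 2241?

Day-of-year of April 28, 2239: 118.
Day-of-year of May 30, 2241: 150.
2239 has 365 days, so 365 − 118 = 247 days remain in 2239.
Full years: 2240: 366. Sum = 366.
Total: 247 + 366 + 150 = 763 days.

763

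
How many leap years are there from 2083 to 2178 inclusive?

23

Years divisible by 4: 2084, 2088, …, 2176 — 24 in all.
Of these, 2100 is divisible by 100 but not 400, so not leap.
Leap years: 24 − 1 = 23.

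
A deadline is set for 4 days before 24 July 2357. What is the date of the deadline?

20 July 2357

Count 4 days before July 24, 2357:
Within July 2357: 24 − 20 = 4 days.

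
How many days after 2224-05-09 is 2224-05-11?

2

Within May 2224: 11 − 9 = 2 days.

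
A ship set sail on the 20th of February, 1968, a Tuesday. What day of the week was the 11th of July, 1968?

February 1968: 29 − 20 = 9 days remain (1968 is a leap year, so February has 29 days).
Then March (31), April (30), May (31), June (30): 31 + 30 + 31 + 30 = 122 days.
July 1–11, 1968: 11 days.
Total: 9 + 122 + 11 = 142 days.
142 mod 7 = 2, so 2 days after Tuesday is Thursday.

Thursday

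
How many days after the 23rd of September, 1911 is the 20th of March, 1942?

From September 23, 1911 to September 23, 1941: 30 years, of which 8 contain a Feb 29 — 22×365 + 8×366 = 10958 days.
September 1941: 30 − 23 = 7 days remain.
Then October (31), November (30), December (31), January (31), February 1942 (28): 31 + 30 + 31 + 31 + 28 = 151 days.
March 1–20, 1942: 20 days.
Residual: 178 days.
Total: 11136 days.

11136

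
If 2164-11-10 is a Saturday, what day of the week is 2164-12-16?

November 2164: 30 − 10 = 20 days remain.
December 1–16, 2164: 16 days.
Total: 20 + 16 = 36 days.
36 mod 7 = 1, so 1 day after Saturday is Sunday.

Sunday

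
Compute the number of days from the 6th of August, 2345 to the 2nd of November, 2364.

From August 6, 2345 to August 6, 2364: 19 years, of which 5 contain a Feb 29 — 14×365 + 5×366 = 6940 days.
August 2364: 31 − 6 = 25 days remain.
Then September (30), October (31): 30 + 31 = 61 days.
November 1–2, 2364: 2 days.
Residual: 88 days.
Total: 7028 days.

7028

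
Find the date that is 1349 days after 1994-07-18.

1998-03-28

Count 1349 days after July 18, 1994:
July 18, 1994 → July 18, 1995: 365 days.
July 18, 1995 → July 18, 1996: 366 days (1996 is a leap year).
July 18, 1996 → July 18, 1997: 365 days.
July 1997: 31 − 18 = 13 days remain.
Then August (31), September (30), October (31), November (30), December (31), January (31), February 1998 (28): 31 + 30 + 31 + 30 + 31 + 31 + 28 = 212 days.
March 1–28, 1998: 28 days.
Residual: 253 days.
Total: 1349 days.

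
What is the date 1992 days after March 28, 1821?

September 10, 1826

Count 1992 days after March 28, 1821:
March 28, 1821 → March 28, 1822: 365 days.
March 28, 1822 → March 28, 1823: 365 days.
March 28, 1823 → March 28, 1824: 366 days (1824 is a leap year).
March 28, 1824 → March 28, 1825: 365 days.
March 28, 1825 → March 28, 1826: 365 days.
March 1826: 31 − 28 = 3 days remain.
Then April (30), May (31), June (30), July (31), August (31): 30 + 31 + 30 + 31 + 31 = 153 days.
September 1–10, 1826: 10 days.
Residual: 166 days.
Total: 1992 days.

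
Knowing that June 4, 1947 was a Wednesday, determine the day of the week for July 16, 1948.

Friday

June 1947: 30 − 4 = 26 days remain.
Then 12 full months totalling 366 days.
July 1–16, 1948: 16 days.
Total: 26 + 366 + 16 = 408 days.
408 mod 7 = 2, so 2 days after Wednesday is Friday.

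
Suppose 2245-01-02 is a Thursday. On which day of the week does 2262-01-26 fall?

Sunday

From January 2, 2245 to January 2, 2262: 17 years, of which 4 contain a Feb 29 — 13×365 + 4×366 = 6209 days.
Within January 2262: 26 − 2 = 24 days.
Total: 6233 days.
6233 mod 7 = 3, so 3 days after Thursday is Sunday.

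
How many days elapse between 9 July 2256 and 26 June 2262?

2178

Day-of-year of July 9, 2256: 191.
Day-of-year of June 26, 2262: 177.
2256 has 366 days, so 366 − 191 = 175 days remain in 2256.
Full years: 2257: 365; 2258: 365; 2259: 365; 2260: 366; 2261: 365. Sum = 1826.
Total: 175 + 1826 + 177 = 2178 days.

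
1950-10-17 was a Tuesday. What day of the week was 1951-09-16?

Sunday

October 1950: 31 − 17 = 14 days remain.
Then 10 full months totalling 304 days.
September 1–16, 1951: 16 days.
Residual: 334 days.
Total: 334 days.
334 mod 7 = 5, so 5 days after Tuesday is Sunday.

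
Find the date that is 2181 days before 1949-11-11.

1943-11-22

Count 2181 days before November 11, 1949:
November 22, 1943 → November 22, 1944: 366 days (1944 is a leap year).
November 22, 1944 → November 22, 1945: 365 days.
November 22, 1945 → November 22, 1946: 365 days.
November 22, 1946 → November 22, 1947: 365 days.
November 22, 1947 → November 22, 1948: 366 days (1948 is a leap year).
November 1948: 30 − 22 = 8 days remain.
Then 11 full months totalling 335 days.
November 1–11, 1949: 11 days.
Residual: 354 days.
Total: 2181 days.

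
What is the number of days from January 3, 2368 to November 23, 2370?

1055

Day-of-year of January 3, 2368: 3.
Day-of-year of November 23, 2370: 327.
2368 has 366 days, so 366 − 3 = 363 days remain in 2368.
Full years: 2369: 365. Sum = 365.
Total: 363 + 365 + 327 = 1055 days.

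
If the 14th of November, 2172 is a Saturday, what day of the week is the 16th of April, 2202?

From November 14, 2172 to November 14, 2201: 29 years, of which 6 contain a Feb 29 — 23×365 + 6×366 = 10591 days.
(2200 is not a leap year (divisible by 100 but not 400).)
November 2201: 30 − 14 = 16 days remain.
Then December (31), January (31), February 2202 (28), March (31): 31 + 31 + 28 + 31 = 121 days.
April 1–16, 2202: 16 days.
Residual: 153 days.
Total: 10744 days.
10744 mod 7 = 6, so 6 days after Saturday is Friday.

Friday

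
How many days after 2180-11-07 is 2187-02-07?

November 7, 2180 → November 7, 2181: 365 days.
November 7, 2181 → November 7, 2182: 365 days.
November 7, 2182 → November 7, 2183: 365 days.
November 7, 2183 → November 7, 2184: 366 days (2184 is a leap year).
November 7, 2184 → November 7, 2185: 365 days.
November 7, 2185 → November 7, 2186: 365 days.
November 2186: 30 − 7 = 23 days remain.
Then December (31), January (31): 31 + 31 = 62 days.
February 1–7, 2187: 7 days (2187 is not a leap year).
Residual: 92 days.
Total: 2283 days.

2283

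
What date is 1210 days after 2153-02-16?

2156-06-10

Count 1210 days after February 16, 2153:
February 16, 2153 → February 16, 2154: 365 days.
February 16, 2154 → February 16, 2155: 365 days.
February 16, 2155 → February 16, 2156: 365 days.
February 2156: 29 − 16 = 13 days remain (2156 is a leap year, so February has 29 days).
Then March (31), April (30), May (31): 31 + 30 + 31 = 92 days.
June 1–10, 2156: 10 days.
Residual: 115 days.
Total: 1210 days.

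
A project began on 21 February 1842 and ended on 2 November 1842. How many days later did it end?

February 1842: 28 − 21 = 7 days remain (1842 is not a leap year, so February has 28 days).
Then March (31), April (30), May (31), June (30), July (31), August (31), September (30), October (31): 31 + 30 + 31 + 30 + 31 + 31 + 30 + 31 = 245 days.
November 1–2, 1842: 2 days.
Total: 7 + 245 + 2 = 254 days.

254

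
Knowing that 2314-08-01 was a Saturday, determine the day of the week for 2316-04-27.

Thursday

August 2314: 31 − 1 = 30 days remain.
Then 19 full months totalling 578 days.
April 1–27, 2316: 27 days.
Total: 30 + 578 + 27 = 635 days.
635 mod 7 = 5, so 5 days after Saturday is Thursday.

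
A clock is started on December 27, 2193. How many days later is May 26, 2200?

2341

Day-of-year of December 27, 2193: 361.
Day-of-year of May 26, 2200: 146.
2193 has 365 days, so 365 − 361 = 4 days remain in 2193.
Full years: 2194: 365; 2195: 365; 2196: 366; 2197: 365; 2198: 365; 2199: 365. Sum = 2191.
Total: 4 + 2191 + 146 = 2341 days.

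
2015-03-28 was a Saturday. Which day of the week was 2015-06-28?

Sunday

March 2015: 31 − 28 = 3 days remain.
Then April (30), May (31): 30 + 31 = 61 days.
June 1–28, 2015: 28 days.
Total: 3 + 61 + 28 = 92 days.
92 mod 7 = 1, so 1 day after Saturday is Sunday.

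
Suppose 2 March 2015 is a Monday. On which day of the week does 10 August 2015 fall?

Monday

March 2015: 31 − 2 = 29 days remain.
Then April (30), May (31), June (30), July (31): 30 + 31 + 30 + 31 = 122 days.
August 1–10, 2015: 10 days.
Total: 29 + 122 + 10 = 161 days.
161 is a multiple of 7, so 10 August 2015 falls on the same weekday: Monday.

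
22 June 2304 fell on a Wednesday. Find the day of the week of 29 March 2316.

Wednesday

Day-of-year of June 22, 2304: 174.
Day-of-year of March 29, 2316: 89.
2304 has 366 days, so 366 − 174 = 192 days remain in 2304.
Full years 2305–2315: 9 common + 2 leap = 9×365 + 2×366 = 4017 days.
Total: 192 + 4017 + 89 = 4298 days.
4298 is a multiple of 7, so 29 March 2316 falls on the same weekday: Wednesday.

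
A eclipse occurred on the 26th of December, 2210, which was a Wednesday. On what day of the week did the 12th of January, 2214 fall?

December 26, 2210 → December 26, 2211: 365 days.
December 26, 2211 → December 26, 2212: 366 days (2212 is a leap year).
December 26, 2212 → December 26, 2213: 365 days.
December 2213: 31 − 26 = 5 days remain.
January 1–12, 2214: 12 days.
Residual: 17 days.
Total: 1113 days.
1113 is a multiple of 7, so the 12th of January, 2214 falls on the same weekday: Wednesday.

Wednesday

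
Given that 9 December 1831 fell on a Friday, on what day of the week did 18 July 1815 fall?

Count forward from the earlier date (July 18, 1815) to the later (December 9, 1831):
From July 18, 1815 to July 18, 1831: 16 years, of which 4 contain a Feb 29 — 12×365 + 4×366 = 5844 days.
July 1831: 31 − 18 = 13 days remain.
Then August (31), September (30), October (31), November (30): 31 + 30 + 31 + 30 = 122 days.
December 1–9, 1831: 9 days.
Residual: 144 days.
Total: 5988 days.
5988 mod 7 = 3, so 3 days before Friday is Tuesday.

Tuesday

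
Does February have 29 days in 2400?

Yes

2400 is a leap year (divisible by 400).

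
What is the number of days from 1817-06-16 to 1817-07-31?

45

June 1817: 30 − 16 = 14 days remain.
July 1–31, 1817: 31 days.
Total: 14 + 31 = 45 days.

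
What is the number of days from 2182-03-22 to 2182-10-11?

203

March 2182: 31 − 22 = 9 days remain.
Then April (30), May (31), June (30), July (31), August (31), September (30): 30 + 31 + 30 + 31 + 31 + 30 = 183 days.
October 1–11, 2182: 11 days.
Total: 9 + 183 + 11 = 203 days.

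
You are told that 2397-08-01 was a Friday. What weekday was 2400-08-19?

Saturday

Day-of-year of August 1, 2397: 213.
Day-of-year of August 19, 2400: 232.
2397 has 365 days, so 365 − 213 = 152 days remain in 2397.
Full years: 2398: 365; 2399: 365. Sum = 730.
Total: 152 + 730 + 232 = 1114 days.
1114 mod 7 = 1, so 1 day after Friday is Saturday.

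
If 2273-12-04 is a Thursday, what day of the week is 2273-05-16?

Friday

Count forward from the earlier date (May 16, 2273) to the later (December 4, 2273):
May 2273: 31 − 16 = 15 days remain.
Then June (30), July (31), August (31), September (30), October (31), November (30): 30 + 31 + 31 + 30 + 31 + 30 = 183 days.
December 1–4, 2273: 4 days.
Total: 15 + 183 + 4 = 202 days.
202 mod 7 = 6, so 6 days before Thursday is Friday.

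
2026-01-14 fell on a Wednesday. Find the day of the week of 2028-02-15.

Day-of-year of January 14, 2026: 14.
Day-of-year of February 15, 2028: 46.
2026 has 365 days, so 365 − 14 = 351 days remain in 2026.
Full years: 2027: 365. Sum = 365.
Total: 351 + 365 + 46 = 762 days.
762 mod 7 = 6, so 6 days after Wednesday is Tuesday.

Tuesday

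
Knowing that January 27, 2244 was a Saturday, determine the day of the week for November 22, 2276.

Wednesday

Day-of-year of January 27, 2244: 27.
Day-of-year of November 22, 2276: 327.
2244 has 366 days, so 366 − 27 = 339 days remain in 2244.
Full years 2245–2275: 24 common + 7 leap = 24×365 + 7×366 = 11322 days.
Total: 339 + 11322 + 327 = 11988 days.
11988 mod 7 = 4, so 4 days after Saturday is Wednesday.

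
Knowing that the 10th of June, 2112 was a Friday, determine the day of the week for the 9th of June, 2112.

Count forward from the earlier date (June 9, 2112) to the later (June 10, 2112):
Within June 2112: 10 − 9 = 1 day.
1 mod 7 = 1, so 1 day before Friday is Thursday.

Thursday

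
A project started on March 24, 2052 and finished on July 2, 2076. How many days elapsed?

8866

Day-of-year of March 24, 2052: 84.
Day-of-year of July 2, 2076: 184.
2052 has 366 days, so 366 − 84 = 282 days remain in 2052.
Full years 2053–2075: 18 common + 5 leap = 18×365 + 5×366 = 8400 days.
Total: 282 + 8400 + 184 = 8866 days.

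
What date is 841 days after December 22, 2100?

April 12, 2103

Count 841 days after December 22, 2100:
Day-of-year of December 22, 2100: 356.
Day-of-year of April 12, 2103: 102.
2100 has 365 days, so 365 − 356 = 9 days remain in 2100.
Full years: 2101: 365; 2102: 365. Sum = 730.
Total: 9 + 730 + 102 = 841 days.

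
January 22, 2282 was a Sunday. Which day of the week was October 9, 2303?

Friday

From January 22, 2282 to January 22, 2303: 21 years, of which 4 contain a Feb 29 — 17×365 + 4×366 = 7669 days.
(2300 is not a leap year (divisible by 100 but not 400).)
January 2303: 31 − 22 = 9 days remain.
Then February 2303 (28), March (31), April (30), May (31), June (30), July (31), August (31), September (30): 28 + 31 + 30 + 31 + 30 + 31 + 31 + 30 = 242 days.
October 1–9, 2303: 9 days.
Residual: 260 days.
Total: 7929 days.
7929 mod 7 = 5, so 5 days after Sunday is Friday.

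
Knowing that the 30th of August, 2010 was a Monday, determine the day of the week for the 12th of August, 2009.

Count forward from the earlier date (August 12, 2009) to the later (August 30, 2010):
Day-of-year of August 12, 2009: 224.
Day-of-year of August 30, 2010: 242.
2009 has 365 days, so 365 − 224 = 141 days remain in 2009.
Total: 141 + 242 = 383 days.
383 mod 7 = 5, so 5 days before Monday is Wednesday.

Wednesday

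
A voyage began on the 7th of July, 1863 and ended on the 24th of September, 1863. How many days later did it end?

79

July 1863: 31 − 7 = 24 days remain.
Then August (31): 31 days.
September 1–24, 1863: 24 days.
Total: 24 + 31 + 24 = 79 days.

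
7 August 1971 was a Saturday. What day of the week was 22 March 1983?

Tuesday

From August 7, 1971 to August 7, 1982: 11 years, of which 3 contain a Feb 29 — 8×365 + 3×366 = 4018 days.
August 1982: 31 − 7 = 24 days remain.
Then September (30), October (31), November (30), December (31), January (31), February 1983 (28): 30 + 31 + 30 + 31 + 31 + 28 = 181 days.
March 1–22, 1983: 22 days.
Residual: 227 days.
Total: 4245 days.
4245 mod 7 = 3, so 3 days after Saturday is Tuesday.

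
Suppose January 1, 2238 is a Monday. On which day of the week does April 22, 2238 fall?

Sunday

January 2238: 31 − 1 = 30 days remain.
Then February 2238 (28), March (31): 28 + 31 = 59 days.
April 1–22, 2238: 22 days.
Total: 30 + 59 + 22 = 111 days.
111 mod 7 = 6, so 6 days after Monday is Sunday.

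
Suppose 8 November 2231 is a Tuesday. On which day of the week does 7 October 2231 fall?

Count forward from the earlier date (October 7, 2231) to the later (November 8, 2231):
October 2231: 31 − 7 = 24 days remain.
November 1–8, 2231: 8 days.
Total: 24 + 8 = 32 days.
32 mod 7 = 4, so 4 days before Tuesday is Friday.

Friday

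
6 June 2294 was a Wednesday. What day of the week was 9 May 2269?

Sunday

Count forward from the earlier date (May 9, 2269) to the later (June 6, 2294):
From May 9, 2269 to May 9, 2294: 25 years, of which 6 contain a Feb 29 — 19×365 + 6×366 = 9131 days.
May 2294: 31 − 9 = 22 days remain.
June 1–6, 2294: 6 days.
Residual: 28 days.
Total: 9159 days.
9159 mod 7 = 3, so 3 days before Wednesday is Sunday.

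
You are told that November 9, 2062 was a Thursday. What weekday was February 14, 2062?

Count forward from the earlier date (February 14, 2062) to the later (November 9, 2062):
February 2062: 28 − 14 = 14 days remain (2062 is not a leap year, so February has 28 days).
Then March (31), April (30), May (31), June (30), July (31), August (31), September (30), October (31): 31 + 30 + 31 + 30 + 31 + 31 + 30 + 31 = 245 days.
November 1–9, 2062: 9 days.
Total: 14 + 245 + 9 = 268 days.
268 mod 7 = 2, so 2 days before Thursday is Tuesday.

Tuesday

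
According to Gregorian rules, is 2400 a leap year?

2400 is a leap year (divisible by 400).

Yes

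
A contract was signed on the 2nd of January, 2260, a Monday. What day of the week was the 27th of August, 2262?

Wednesday

Day-of-year of January 2, 2260: 2.
Day-of-year of August 27, 2262: 239.
2260 has 366 days, so 366 − 2 = 364 days remain in 2260.
Full years: 2261: 365. Sum = 365.
Total: 364 + 365 + 239 = 968 days.
968 mod 7 = 2, so 2 days after Monday is Wednesday.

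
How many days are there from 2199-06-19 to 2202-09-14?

June 19, 2199 → June 19, 2200: 365 days (2200 is not a leap year (divisible by 100 but not 400)).
June 19, 2200 → June 19, 2201: 365 days.
June 19, 2201 → June 19, 2202: 365 days.
June 2202: 30 − 19 = 11 days remain.
Then July (31), August (31): 31 + 31 = 62 days.
September 1–14, 2202: 14 days.
Residual: 87 days.
Total: 1182 days.

1182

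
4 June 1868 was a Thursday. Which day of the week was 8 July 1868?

June 1868: 30 − 4 = 26 days remain.
July 1–8, 1868: 8 days.
Total: 26 + 8 = 34 days.
34 mod 7 = 6, so 6 days after Thursday is Wednesday.

Wednesday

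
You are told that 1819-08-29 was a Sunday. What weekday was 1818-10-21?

Count forward from the earlier date (October 21, 1818) to the later (August 29, 1819):
Day-of-year of October 21, 1818: 294.
Day-of-year of August 29, 1819: 241.
1818 has 365 days, so 365 − 294 = 71 days remain in 1818.
Total: 71 + 241 = 312 days.
312 mod 7 = 4, so 4 days before Sunday is Wednesday.

Wednesday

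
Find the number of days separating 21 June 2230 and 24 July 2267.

13547

Day-of-year of June 21, 2230: 172.
Day-of-year of July 24, 2267: 205.
2230 has 365 days, so 365 − 172 = 193 days remain in 2230.
Full years 2231–2266: 27 common + 9 leap = 27×365 + 9×366 = 13149 days.
Total: 193 + 13149 + 205 = 13547 days.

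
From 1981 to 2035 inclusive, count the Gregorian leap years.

13

Years divisible by 4: 1984, 1988, …, 2032 — 13 in all.
2000 is divisible by 400, so still leap.
No century exceptions apply. Count: 13.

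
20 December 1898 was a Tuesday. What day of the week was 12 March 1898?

Saturday

Count forward from the earlier date (March 12, 1898) to the later (December 20, 1898):
March 1898: 31 − 12 = 19 days remain.
Then April (30), May (31), June (30), July (31), August (31), September (30), October (31), November (30): 30 + 31 + 30 + 31 + 31 + 30 + 31 + 30 = 244 days.
December 1–20, 1898: 20 days.
Total: 19 + 244 + 20 = 283 days.
283 mod 7 = 3, so 3 days before Tuesday is Saturday.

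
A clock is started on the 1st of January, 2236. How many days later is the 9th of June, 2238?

890

January 1, 2236 → January 1, 2237: 366 days (2236 is a leap year).
January 1, 2237 → January 1, 2238: 365 days.
January 2238: 31 − 1 = 30 days remain.
Then February 2238 (28), March (31), April (30), May (31): 28 + 31 + 30 + 31 = 120 days.
June 1–9, 2238: 9 days.
Residual: 159 days.
Total: 890 days.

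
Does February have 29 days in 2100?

No

2100 is not a leap year (divisible by 100 but not 400).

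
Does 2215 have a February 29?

2215 is not a leap year.

No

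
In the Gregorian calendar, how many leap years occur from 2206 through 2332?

31

Years divisible by 4: 2208, 2212, …, 2332 — 32 in all.
Of these, 2300 is divisible by 100 but not 400, so not leap.
Leap years: 32 − 1 = 31.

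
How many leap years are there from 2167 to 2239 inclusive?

Years divisible by 4: 2168, 2172, …, 2236 — 18 in all.
Of these, 2200 is divisible by 100 but not 400, so not leap.
Leap years: 18 − 1 = 17.

17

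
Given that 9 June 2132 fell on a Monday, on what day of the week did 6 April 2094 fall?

Tuesday

Count forward from the earlier date (April 6, 2094) to the later (June 9, 2132):
Day-of-year of April 6, 2094: 96.
Day-of-year of June 9, 2132: 161.
2094 has 365 days, so 365 − 96 = 269 days remain in 2094.
Full years 2095–2131: 29 common + 8 leap = 29×365 + 8×366 = 13513 days.
Total: 269 + 13513 + 161 = 13943 days.
13943 mod 7 = 6, so 6 days before Monday is Tuesday.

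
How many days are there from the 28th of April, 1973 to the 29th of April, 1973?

Within April 1973: 29 − 28 = 1 day.

1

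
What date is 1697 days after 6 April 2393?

28 November 2397

Count 1697 days after April 6, 2393:
April 6, 2393 → April 6, 2394: 365 days.
April 6, 2394 → April 6, 2395: 365 days.
April 6, 2395 → April 6, 2396: 366 days (2396 is a leap year).
April 6, 2396 → April 6, 2397: 365 days.
April 2397: 30 − 6 = 24 days remain.
Then May (31), June (30), July (31), August (31), September (30), October (31): 31 + 30 + 31 + 31 + 30 + 31 = 184 days.
November 1–28, 2397: 28 days.
Residual: 236 days.
Total: 1697 days.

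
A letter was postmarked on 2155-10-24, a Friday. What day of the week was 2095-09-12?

Count forward from the earlier date (September 12, 2095) to the later (October 24, 2155):
From September 12, 2095 to September 12, 2155: 60 years, of which 14 contain a Feb 29 — 46×365 + 14×366 = 21914 days.
(2100 is not a leap year (divisible by 100 but not 400).)
September 2155: 30 − 12 = 18 days remain.
October 1–24, 2155: 24 days.
Residual: 42 days.
Total: 21956 days.
21956 mod 7 = 4, so 4 days before Friday is Monday.

Monday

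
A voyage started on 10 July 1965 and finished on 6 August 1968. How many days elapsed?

1123

Day-of-year of July 10, 1965: 191.
Day-of-year of August 6, 1968: 219.
1965 has 365 days, so 365 − 191 = 174 days remain in 1965.
Full years: 1966: 365; 1967: 365. Sum = 730.
Total: 174 + 730 + 219 = 1123 days.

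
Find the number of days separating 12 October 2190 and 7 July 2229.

14147

From October 12, 2190 to October 12, 2228: 38 years, of which 9 contain a Feb 29 — 29×365 + 9×366 = 13879 days.
(2200 is not a leap year (divisible by 100 but not 400).)
October 2228: 31 − 12 = 19 days remain.
Then November (30), December (31), January (31), February 2229 (28), March (31), April (30), May (31), June (30): 30 + 31 + 31 + 28 + 31 + 30 + 31 + 30 = 242 days.
July 1–7, 2229: 7 days.
Residual: 268 days.
Total: 14147 days.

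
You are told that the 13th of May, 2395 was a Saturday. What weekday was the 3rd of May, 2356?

Thursday

Count forward from the earlier date (May 3, 2356) to the later (May 13, 2395):
Day-of-year of May 3, 2356: 124.
Day-of-year of May 13, 2395: 133.
2356 has 366 days, so 366 − 124 = 242 days remain in 2356.
Full years 2357–2394: 29 common + 9 leap = 29×365 + 9×366 = 13879 days.
Total: 242 + 13879 + 133 = 14254 days.
14254 mod 7 = 2, so 2 days before Saturday is Thursday.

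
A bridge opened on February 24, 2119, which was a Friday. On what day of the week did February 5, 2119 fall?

Sunday

Count forward from the earlier date (February 5, 2119) to the later (February 24, 2119):
Within February 2119: 24 − 5 = 19 days.
19 mod 7 = 5, so 5 days before Friday is Sunday.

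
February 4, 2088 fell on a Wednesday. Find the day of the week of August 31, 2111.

Monday

Day-of-year of February 4, 2088: 35.
Day-of-year of August 31, 2111: 243.
2088 has 366 days, so 366 − 35 = 331 days remain in 2088.
Full years 2089–2110: 18 common + 4 leap = 18×365 + 4×366 = 8034 days.
Total: 331 + 8034 + 243 = 8608 days.
8608 mod 7 = 5, so 5 days after Wednesday is Monday.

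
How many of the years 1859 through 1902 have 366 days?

Years divisible by 4 in [1859, 1902]: 1860, 1864, 1868, 1872, 1876, 1880, 1884, 1888, 1892, 1896, 1900.
Of these, 1900 is divisible by 100 but not 400, so not leap.
Leap years: 11 − 1 = 10.

10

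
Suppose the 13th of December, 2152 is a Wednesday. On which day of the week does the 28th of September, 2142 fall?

Count forward from the earlier date (September 28, 2142) to the later (December 13, 2152):
From September 28, 2142 to September 28, 2152: 10 years, of which 3 contain a Feb 29 — 7×365 + 3×366 = 3653 days.
September 2152: 30 − 28 = 2 days remain.
Then October (31), November (30): 31 + 30 = 61 days.
December 1–13, 2152: 13 days.
Residual: 76 days.
Total: 3729 days.
3729 mod 7 = 5, so 5 days before Wednesday is Friday.

Friday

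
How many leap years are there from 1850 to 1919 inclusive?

Years divisible by 4: 1852, 1856, …, 1916 — 17 in all.
Of these, 1900 is divisible by 100 but not 400, so not leap.
Leap years: 17 − 1 = 16.

16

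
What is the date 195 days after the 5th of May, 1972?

the 16th of November, 1972

Count 195 days after May 5, 1972:
May 1972: 31 − 5 = 26 days remain.
Then June (30), July (31), August (31), September (30), October (31): 30 + 31 + 31 + 30 + 31 = 153 days.
November 1–16, 1972: 16 days.
Total: 26 + 153 + 16 = 195 days.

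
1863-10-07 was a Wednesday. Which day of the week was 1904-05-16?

Monday

Day-of-year of October 7, 1863: 280.
Day-of-year of May 16, 1904: 137.
1863 has 365 days, so 365 − 280 = 85 days remain in 1863.
Full years 1864–1903: 31 common + 9 leap = 31×365 + 9×366 = 14609 days.
Total: 85 + 14609 + 137 = 14831 days.
14831 mod 7 = 5, so 5 days after Wednesday is Monday.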